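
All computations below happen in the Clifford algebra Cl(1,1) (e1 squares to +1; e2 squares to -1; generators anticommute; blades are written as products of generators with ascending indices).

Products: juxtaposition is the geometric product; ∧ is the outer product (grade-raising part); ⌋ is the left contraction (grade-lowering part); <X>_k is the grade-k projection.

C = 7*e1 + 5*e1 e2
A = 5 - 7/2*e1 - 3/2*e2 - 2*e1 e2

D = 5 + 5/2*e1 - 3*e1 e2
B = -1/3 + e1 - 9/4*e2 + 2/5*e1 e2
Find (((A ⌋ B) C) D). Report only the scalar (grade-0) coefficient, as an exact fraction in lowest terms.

step 1: -1121/120 + 22/5*e1 - 253/20*e2 + 2*e1 e2
step 2: 204/5 - 15437/120*e1 + 8*e2 + 5021/120*e1 e2
step 3: -58351/240 - 13565/24*e1 + 77117/240*e2 + 8017/120*e1 e2
Answer: -58351/240


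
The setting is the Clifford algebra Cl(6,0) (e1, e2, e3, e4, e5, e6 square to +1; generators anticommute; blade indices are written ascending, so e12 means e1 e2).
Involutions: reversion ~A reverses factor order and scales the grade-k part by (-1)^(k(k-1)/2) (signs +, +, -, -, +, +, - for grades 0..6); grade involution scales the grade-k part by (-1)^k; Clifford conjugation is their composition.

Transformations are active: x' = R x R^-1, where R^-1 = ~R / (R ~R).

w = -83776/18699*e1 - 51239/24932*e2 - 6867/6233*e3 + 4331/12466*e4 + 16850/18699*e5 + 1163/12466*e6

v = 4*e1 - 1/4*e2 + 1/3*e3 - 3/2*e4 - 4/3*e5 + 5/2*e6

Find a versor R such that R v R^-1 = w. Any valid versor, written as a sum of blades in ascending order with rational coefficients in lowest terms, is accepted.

R = v + w = -8980/18699*e1 - 14368/6233*e2 - 14368/18699*e3 - 7184/6233*e4 - 2694/6233*e5 + 16164/6233*e6 works: the equal norms (3809/144) guarantee its sandwich swaps v into w.
Answer: -8980/18699*e1 - 14368/6233*e2 - 14368/18699*e3 - 7184/6233*e4 - 2694/6233*e5 + 16164/6233*e6


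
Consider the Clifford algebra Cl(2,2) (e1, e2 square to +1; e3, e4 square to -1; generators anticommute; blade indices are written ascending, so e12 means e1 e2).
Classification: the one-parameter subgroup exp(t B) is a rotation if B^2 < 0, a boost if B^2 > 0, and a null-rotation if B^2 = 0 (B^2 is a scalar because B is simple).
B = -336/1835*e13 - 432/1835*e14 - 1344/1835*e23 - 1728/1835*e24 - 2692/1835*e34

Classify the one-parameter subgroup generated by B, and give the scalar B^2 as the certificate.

B^2 term by term: the squares give (-336/1835)^2*(e13)^2 + (-432/1835)^2*(e14)^2 + (-1344/1835)^2*(e23)^2 + (-1728/1835)^2*(e24)^2 + (-2692/1835)^2*(e34)^2 = 112896/3367225*(+1) + 186624/3367225*(+1) + 1806336/3367225*(+1) + 2985984/3367225*(+1) + 7246864/3367225*(-1) = -16/25 (each basis 2-blade squares to minus the product of its generators' squares); cross terms between blades sharing an index anticommute and cancel; the commuting (index-disjoint) pairs give grade-4 terms 2*c*c'*(blade product), which cancel blade by blade — e1234: -1161216/3367225 + 1161216/3367225 = 0 — confirming B is simple. So B^2 = -16/25.
Answer: rotation, certificate B^2 = -16/25. Because -16/25 is invariant under every versor sandwich, the classification follows from its sign alone.


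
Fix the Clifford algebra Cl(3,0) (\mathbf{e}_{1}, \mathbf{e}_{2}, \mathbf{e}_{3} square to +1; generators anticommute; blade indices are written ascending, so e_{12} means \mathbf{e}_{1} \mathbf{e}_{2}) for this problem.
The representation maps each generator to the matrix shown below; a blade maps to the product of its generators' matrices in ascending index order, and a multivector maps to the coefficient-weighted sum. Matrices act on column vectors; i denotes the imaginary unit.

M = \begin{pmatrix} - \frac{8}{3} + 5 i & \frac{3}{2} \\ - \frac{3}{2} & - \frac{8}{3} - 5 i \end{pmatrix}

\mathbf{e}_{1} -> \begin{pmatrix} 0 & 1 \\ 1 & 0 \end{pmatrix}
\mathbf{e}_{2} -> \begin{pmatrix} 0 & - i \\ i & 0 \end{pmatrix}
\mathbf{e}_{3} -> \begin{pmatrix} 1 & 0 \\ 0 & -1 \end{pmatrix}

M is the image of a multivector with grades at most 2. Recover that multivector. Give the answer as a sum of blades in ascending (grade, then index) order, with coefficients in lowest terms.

Method: 1, rho(e_{1}), rho(e_{2}), rho(e_{3}) form a trace-orthogonal basis of the 2x2 complex matrices (tr(X Y) = 2 if X = Y, else 0), so M = m0*1 + m1*rho(e_{1}) + m2*rho(e_{2}) + m3*rho(e_{3}) with m0 = tr(M)/2 = - \frac{8}{3}, m1 = tr(M rho(e_{1}))/2 = 0, m2 = tr(M rho(e_{2}))/2 = \frac{3 i}{2}, m3 = tr(M rho(e_{3}))/2 = 5 i.
Multiplying table entries, the bivector images are rho(e_{12}) = i*rho(e_{3}), rho(e_{13}) = -i*rho(e_{2}), rho(e_{23}) = i*rho(e_{1}); with real blade coefficients the real parts of m0..m3 are the coefficients of 1, e_{1}, e_{2}, e_{3} and the imaginary parts give the bivectors (e_{23}: Im m1, e_{13}: -Im m2, e_{12}: Im m3).
Answer: -\frac{8}{3} + 5 e_{12} - \frac{3}{2} e_{13}


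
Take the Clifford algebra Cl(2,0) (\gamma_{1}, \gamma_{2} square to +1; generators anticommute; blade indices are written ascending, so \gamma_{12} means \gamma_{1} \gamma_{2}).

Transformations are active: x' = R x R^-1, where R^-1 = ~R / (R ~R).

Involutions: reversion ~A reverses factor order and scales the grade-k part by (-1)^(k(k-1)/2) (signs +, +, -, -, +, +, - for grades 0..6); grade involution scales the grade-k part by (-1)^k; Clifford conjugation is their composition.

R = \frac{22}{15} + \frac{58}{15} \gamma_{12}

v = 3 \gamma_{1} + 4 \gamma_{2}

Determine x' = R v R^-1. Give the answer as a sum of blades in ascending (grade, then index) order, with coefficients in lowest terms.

~R = \frac{22}{15} - \frac{58}{15} \gamma_{12}, and R ~R = \frac{3848}{225}, so R^-1 = ~R / (\frac{3848}{225}).
R v = \frac{298}{15} \gamma_{1} - \frac{86}{15} \gamma_{2}
Answer: \frac{196}{481} \gamma_{1} - \frac{2397}{481} \gamma_{2}


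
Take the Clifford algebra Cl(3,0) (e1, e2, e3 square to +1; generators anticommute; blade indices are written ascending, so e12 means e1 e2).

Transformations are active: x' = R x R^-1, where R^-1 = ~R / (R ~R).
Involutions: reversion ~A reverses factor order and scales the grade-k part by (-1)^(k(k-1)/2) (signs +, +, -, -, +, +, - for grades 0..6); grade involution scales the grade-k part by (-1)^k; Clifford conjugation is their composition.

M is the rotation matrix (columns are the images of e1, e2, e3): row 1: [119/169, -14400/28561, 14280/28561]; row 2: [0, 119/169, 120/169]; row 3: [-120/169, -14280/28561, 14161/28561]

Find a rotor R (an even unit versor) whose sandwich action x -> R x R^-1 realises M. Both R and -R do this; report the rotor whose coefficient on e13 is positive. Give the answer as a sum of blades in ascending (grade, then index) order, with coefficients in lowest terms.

Method: write R = a + b12*e12 + b13*e13 + b23*e23 with a^2 + b12^2 + b13^2 + b23^2 = 1 (so R^-1 = ~R). Expanding the columns R e_j ~R gives tr M = 4a^2 - 1 and, from the antisymmetric part, M21 - M12 = -4a*b12, M13 - M31 = 4a*b13, M32 - M23 = -4a*b23.
Here tr M = 54383/28561, so a^2 = (1 + tr M)/4 = 20736/28561 and a = ±144/169. Taking a = 144/169: M21 - M12 = 14400/28561, M13 - M31 = 34560/28561, M32 - M23 = -34560/28561, giving b12 = -25/169, b13 = 60/169, b23 = 60/169, i.e. R = 144/169 - 25/169*e12 + 60/169*e13 + 60/169*e23.
Its e13 coefficient is already positive.
Answer: 144/169 - 25/169*e12 + 60/169*e13 + 60/169*e23. Sheet selection: the two-to-one cover makes ±R indistinguishable at the matrix level (trace 54383/28561), so uniqueness comes from the required sign on e13.


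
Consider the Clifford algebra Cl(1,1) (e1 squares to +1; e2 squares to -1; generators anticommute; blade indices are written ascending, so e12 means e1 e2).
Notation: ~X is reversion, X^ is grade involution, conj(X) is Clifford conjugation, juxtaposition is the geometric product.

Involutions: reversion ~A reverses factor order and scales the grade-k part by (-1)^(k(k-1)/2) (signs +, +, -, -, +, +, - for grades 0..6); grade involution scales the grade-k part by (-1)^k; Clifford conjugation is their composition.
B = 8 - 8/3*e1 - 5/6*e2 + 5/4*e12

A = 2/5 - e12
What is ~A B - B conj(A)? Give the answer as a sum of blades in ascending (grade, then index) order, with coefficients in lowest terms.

first term: 89/20 - 7/30*e1 + 7/3*e2 + 17/2*e12
second term: 89/20 - 19/10*e1 - 3*e2 + 17/2*e12
Answer: 5/3*e1 + 16/3*e2


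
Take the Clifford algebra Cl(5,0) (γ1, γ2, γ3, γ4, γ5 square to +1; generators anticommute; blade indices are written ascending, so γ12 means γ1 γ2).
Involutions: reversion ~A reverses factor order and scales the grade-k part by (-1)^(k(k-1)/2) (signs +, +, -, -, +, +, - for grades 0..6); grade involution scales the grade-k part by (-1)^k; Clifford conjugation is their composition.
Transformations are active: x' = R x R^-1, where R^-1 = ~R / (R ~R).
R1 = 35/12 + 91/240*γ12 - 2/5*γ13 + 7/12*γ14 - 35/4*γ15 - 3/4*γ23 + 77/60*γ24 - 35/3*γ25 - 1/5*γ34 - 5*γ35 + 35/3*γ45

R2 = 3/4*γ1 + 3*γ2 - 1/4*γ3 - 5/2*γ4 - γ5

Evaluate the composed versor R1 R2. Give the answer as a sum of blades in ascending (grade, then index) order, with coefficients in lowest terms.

Distribute over the terms of R2 (each basis-blade product reordered to ascending indices, repeated generators contracted through their squares):
R1 (3/4*γ1) = 35/16*γ1 - 91/320*γ2 + 3/10*γ3 - 7/16*γ4 + 105/16*γ5 - 9/16*γ123 + 77/80*γ124 - 35/4*γ125 - 3/20*γ134 - 15/4*γ135 + 35/4*γ145
R1 (3*γ2) = 91/80*γ1 + 35/4*γ2 + 9/4*γ3 - 77/20*γ4 + 35*γ5 + 6/5*γ123 - 7/4*γ124 + 105/4*γ125 - 3/5*γ234 - 15*γ235 + 35*γ245
R1 (-1/4*γ3) = 1/10*γ1 + 3/16*γ2 - 35/48*γ3 - 1/20*γ4 - 5/4*γ5 - 91/960*γ123 + 7/48*γ134 - 35/16*γ135 + 77/240*γ234 - 35/12*γ235 - 35/12*γ345
R1 (-5/2*γ4) = -35/24*γ1 - 77/24*γ2 + 1/2*γ3 - 175/24*γ4 + 175/6*γ5 - 91/96*γ124 + γ134 - 175/8*γ145 + 15/8*γ234 - 175/6*γ245 - 25/2*γ345
R1 (-γ5) = 35/4*γ1 + 35/3*γ2 + 5*γ3 - 35/3*γ4 - 35/12*γ5 - 91/240*γ125 + 2/5*γ135 - 7/12*γ145 + 3/4*γ235 - 77/60*γ245 + 1/5*γ345
Summing the partial products and collecting blades:
Answer: 643/60*γ1 + 16427/960*γ2 + 1757/240*γ3 - 5591/240*γ4 + 1065/16*γ5 + 521/960*γ123 - 833/480*γ124 + 4109/240*γ125 + 239/240*γ134 - 443/80*γ135 - 329/24*γ145 + 383/240*γ234 - 103/6*γ235 + 91/20*γ245 - 913/60*γ345


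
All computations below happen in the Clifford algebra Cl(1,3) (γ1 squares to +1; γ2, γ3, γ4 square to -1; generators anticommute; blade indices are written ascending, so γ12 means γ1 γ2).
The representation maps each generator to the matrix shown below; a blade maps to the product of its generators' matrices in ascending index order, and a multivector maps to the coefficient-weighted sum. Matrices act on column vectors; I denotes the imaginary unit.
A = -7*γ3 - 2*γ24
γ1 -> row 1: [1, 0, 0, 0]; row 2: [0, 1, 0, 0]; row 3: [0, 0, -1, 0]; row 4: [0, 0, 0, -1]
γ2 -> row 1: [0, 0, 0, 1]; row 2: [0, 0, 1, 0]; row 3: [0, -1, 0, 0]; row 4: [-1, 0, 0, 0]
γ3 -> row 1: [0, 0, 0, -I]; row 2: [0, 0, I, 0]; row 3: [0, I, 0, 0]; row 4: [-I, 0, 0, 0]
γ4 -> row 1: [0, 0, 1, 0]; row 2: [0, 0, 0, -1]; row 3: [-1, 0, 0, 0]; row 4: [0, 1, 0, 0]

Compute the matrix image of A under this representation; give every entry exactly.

Bivector images (products of the table entries): rho(γ24) = rho(γ2)rho(γ4) = row 1: [0, 1, 0, 0]; row 2: [-1, 0, 0, 0]; row 3: [0, 0, 0, 1]; row 4: [0, 0, -1, 0].
M = (-7)*rho(γ3) + (-2)*rho(γ24), summed entrywise:
Answer: row 1: [0, -2, 0, 7*I]; row 2: [2, 0, -7*I, 0]; row 3: [0, -7*I, 0, -2]; row 4: [7*I, 0, 2, 0]


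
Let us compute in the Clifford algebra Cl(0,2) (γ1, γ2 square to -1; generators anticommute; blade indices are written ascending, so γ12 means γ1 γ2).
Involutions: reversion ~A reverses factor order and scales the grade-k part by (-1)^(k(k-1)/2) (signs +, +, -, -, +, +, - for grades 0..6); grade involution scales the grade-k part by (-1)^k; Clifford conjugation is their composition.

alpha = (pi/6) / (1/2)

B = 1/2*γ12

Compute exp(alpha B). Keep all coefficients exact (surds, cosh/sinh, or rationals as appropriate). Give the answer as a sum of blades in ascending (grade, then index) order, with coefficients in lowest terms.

B^2 = (1/2)^2*(γ12)^2 = 1/4*(-1) = -1/4 (a basis 2-blade squares to minus the product of its generators' squares).
B^2 = -1/4 — the series telescopes trigonometrically here: l = 1/2, alpha*l = pi/6, so exp(alpha B) = cos(pi/6) + (sin(pi/6)/(1/2))*B = sqrt(3)/2 + (1)*B.
Answer: sqrt(3)/2 + 1/2*γ12


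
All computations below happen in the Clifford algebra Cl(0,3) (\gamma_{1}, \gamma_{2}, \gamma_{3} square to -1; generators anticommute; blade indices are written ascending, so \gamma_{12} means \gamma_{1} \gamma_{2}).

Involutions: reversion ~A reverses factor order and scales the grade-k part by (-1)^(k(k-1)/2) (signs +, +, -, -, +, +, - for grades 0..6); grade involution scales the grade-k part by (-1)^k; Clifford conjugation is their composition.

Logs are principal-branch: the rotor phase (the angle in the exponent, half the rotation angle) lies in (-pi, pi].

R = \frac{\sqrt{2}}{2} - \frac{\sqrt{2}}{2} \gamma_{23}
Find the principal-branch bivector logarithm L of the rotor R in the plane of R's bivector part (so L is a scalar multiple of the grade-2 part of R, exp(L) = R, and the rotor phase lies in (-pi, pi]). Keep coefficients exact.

The scalar part of R is \frac{\sqrt{2}}{2}, so the principal-branch rotor phase is pinned; divide the bivector part by its sine to get the unit plane — L is the phase times that plane.
Concretely: cos(phase) = \frac{\sqrt{2}}{2} gives phase = ±\frac{\pi}{4}, and since phase/sin(phase) is even the sign is immaterial: L = (phase/sin(phase)) * <R>_2 = (\frac{\sqrt{2} \pi}{4}) * <R>_2.
Answer: - \frac{\pi}{4} \gamma_{23}


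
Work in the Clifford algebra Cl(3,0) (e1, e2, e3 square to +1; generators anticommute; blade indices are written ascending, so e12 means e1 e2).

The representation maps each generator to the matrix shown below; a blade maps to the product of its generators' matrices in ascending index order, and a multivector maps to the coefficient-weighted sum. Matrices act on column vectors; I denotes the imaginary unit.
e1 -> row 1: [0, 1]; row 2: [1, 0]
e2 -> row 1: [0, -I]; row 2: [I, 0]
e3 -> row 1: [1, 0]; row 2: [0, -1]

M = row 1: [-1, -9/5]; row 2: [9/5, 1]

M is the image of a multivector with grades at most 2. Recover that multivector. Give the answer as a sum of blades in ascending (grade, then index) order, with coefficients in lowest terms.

Method: 1, rho(e1), rho(e2), rho(e3) form a trace-orthogonal basis of the 2x2 complex matrices (tr(X Y) = 2 if X = Y, else 0), so M = m0*1 + m1*rho(e1) + m2*rho(e2) + m3*rho(e3) with m0 = tr(M)/2 = 0, m1 = tr(M rho(e1))/2 = 0, m2 = tr(M rho(e2))/2 = -9*I/5, m3 = tr(M rho(e3))/2 = -1.
Multiplying table entries, the bivector images are rho(e12) = I*rho(e3), rho(e13) = -I*rho(e2), rho(e23) = I*rho(e1); with real blade coefficients the real parts of m0..m3 are the coefficients of 1, e1, e2, e3 and the imaginary parts give the bivectors (e23: Im m1, e13: -Im m2, e12: Im m3).
Answer: -e3 + 9/5*e13


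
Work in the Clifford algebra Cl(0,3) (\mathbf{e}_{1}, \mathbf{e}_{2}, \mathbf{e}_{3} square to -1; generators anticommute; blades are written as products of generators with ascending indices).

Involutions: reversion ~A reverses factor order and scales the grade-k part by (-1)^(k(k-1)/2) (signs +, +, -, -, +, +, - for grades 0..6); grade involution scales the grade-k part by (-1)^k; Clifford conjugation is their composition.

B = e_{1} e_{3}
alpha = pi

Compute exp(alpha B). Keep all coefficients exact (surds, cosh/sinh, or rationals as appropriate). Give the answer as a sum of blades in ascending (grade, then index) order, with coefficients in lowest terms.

B^2 = (1)^2*(e_{1} e_{3})^2 = 1*(-1) = -1 (a basis 2-blade squares to minus the product of its generators' squares).
B^2 = -1 — the series telescopes trigonometrically here: l = 1, alpha*l = \pi, so exp(alpha B) = cos(\pi) + (sin(\pi)/1)*B = -1 + (0)*B.
Answer: -1


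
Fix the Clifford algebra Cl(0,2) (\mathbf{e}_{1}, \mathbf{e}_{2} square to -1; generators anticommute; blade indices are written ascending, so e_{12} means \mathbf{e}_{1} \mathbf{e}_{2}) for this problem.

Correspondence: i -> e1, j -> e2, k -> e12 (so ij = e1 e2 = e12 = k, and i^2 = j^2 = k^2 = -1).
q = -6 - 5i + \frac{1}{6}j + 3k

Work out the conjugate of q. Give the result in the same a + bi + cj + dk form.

In blades: q = -6 - 5 e_{1} + \frac{1}{6} e_{2} + 3 e_{12}.
Conjugation here is Clifford conjugation: the scalar is fixed and the grade-1 and grade-2 blades all flip sign, giving -6 + 5 e_{1} - \frac{1}{6} e_{2} - 3 e_{12}; translating back:
Answer: -6 + 5i - \frac{1}{6}j - 3k


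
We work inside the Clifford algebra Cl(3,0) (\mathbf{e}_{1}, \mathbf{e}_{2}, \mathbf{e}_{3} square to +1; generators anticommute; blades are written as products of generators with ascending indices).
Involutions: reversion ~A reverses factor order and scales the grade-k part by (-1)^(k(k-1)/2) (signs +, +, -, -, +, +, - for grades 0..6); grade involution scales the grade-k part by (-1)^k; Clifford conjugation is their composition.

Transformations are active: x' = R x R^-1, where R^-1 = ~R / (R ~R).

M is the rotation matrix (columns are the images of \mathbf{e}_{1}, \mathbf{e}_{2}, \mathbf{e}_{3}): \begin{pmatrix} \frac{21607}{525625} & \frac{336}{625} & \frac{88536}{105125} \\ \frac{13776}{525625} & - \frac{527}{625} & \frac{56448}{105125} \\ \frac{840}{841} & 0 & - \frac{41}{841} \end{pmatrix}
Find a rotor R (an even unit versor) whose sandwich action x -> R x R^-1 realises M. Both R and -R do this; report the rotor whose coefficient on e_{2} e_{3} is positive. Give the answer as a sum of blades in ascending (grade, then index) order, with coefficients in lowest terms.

Method: write R = a + b12*e_{1} e_{2} + b13*e_{1} e_{3} + b23*e_{2} e_{3} with a^2 + b12^2 + b13^2 + b23^2 = 1 (so R^-1 = ~R). Expanding the columns R e_j ~R gives tr M = 4a^2 - 1 and, from the antisymmetric part, M21 - M12 = -4a*b12, M13 - M31 = 4a*b13, M32 - M23 = -4a*b23.
Here tr M = -\frac{17889}{21025}, so a^2 = (1 + tr M)/4 = \frac{784}{21025} and a = ±\frac{28}{145}. Taking a = \frac{28}{145}: M21 - M12 = -\frac{10752}{21025}, M13 - M31 = -\frac{16464}{105125}, M32 - M23 = -\frac{56448}{105125}, giving b12 = \frac{96}{145}, b13 = -\frac{147}{725}, b23 = \frac{504}{725}, i.e. R = \frac{28}{145} + \frac{96}{145} e_{1} e_{2} - \frac{147}{725} e_{1} e_{3} + \frac{504}{725} e_{2} e_{3}.
Its e_{2} e_{3} coefficient is already positive.
Answer: \frac{28}{145} + \frac{96}{145} e_{1} e_{2} - \frac{147}{725} e_{1} e_{3} + \frac{504}{725} e_{2} e_{3}. Sheet selection: the two-to-one cover makes ±R indistinguishable at the matrix level (trace -\frac{17889}{21025}), so uniqueness comes from the required sign on e_{2} e_{3}.


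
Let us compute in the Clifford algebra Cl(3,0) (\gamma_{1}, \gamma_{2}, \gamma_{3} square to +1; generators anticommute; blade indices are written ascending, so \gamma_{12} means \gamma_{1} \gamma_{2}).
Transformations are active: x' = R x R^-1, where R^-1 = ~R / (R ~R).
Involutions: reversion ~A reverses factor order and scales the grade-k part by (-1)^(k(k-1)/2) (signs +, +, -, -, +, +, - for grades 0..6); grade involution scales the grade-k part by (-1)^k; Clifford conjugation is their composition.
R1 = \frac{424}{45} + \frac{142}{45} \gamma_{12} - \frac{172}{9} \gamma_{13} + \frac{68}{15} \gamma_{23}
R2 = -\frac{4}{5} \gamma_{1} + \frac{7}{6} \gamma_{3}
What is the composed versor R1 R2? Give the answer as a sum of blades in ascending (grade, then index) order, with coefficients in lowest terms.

Distribute over the terms of R2 (each basis-blade product reordered to ascending indices, repeated generators contracted through their squares):
R1 (-\frac{4}{5} \gamma_{1}) = -\frac{1696}{225} \gamma_{1} + \frac{568}{225} \gamma_{2} - \frac{688}{45} \gamma_{3} - \frac{272}{75} \gamma_{123}
R1 (\frac{7}{6} \gamma_{3}) = -\frac{602}{27} \gamma_{1} + \frac{238}{45} \gamma_{2} + \frac{1484}{135} \gamma_{3} + \frac{497}{135} \gamma_{123}
Summing the partial products and collecting blades:
Answer: -\frac{20138}{675} \gamma_{1} + \frac{586}{75} \gamma_{2} - \frac{116}{27} \gamma_{3} + \frac{37}{675} \gamma_{123}


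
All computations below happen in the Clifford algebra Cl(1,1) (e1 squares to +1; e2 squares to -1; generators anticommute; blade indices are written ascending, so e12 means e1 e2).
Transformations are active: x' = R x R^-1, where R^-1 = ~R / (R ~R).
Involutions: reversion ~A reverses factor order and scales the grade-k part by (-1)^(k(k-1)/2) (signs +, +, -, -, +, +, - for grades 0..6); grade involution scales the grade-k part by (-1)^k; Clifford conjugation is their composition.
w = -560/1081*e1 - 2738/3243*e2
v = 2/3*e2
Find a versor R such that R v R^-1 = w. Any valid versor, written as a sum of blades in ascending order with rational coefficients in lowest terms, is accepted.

Key observation: q(v) = q(w) = -4/9 (sandwiches preserve the norm), so R = v + w = -560/1081*e1 - 192/1081*e2 works whenever it is invertible — the component of v along it is kept and (v - w)/2 reverses, sending v to w.
Answer: -560/1081*e1 - 192/1081*e2


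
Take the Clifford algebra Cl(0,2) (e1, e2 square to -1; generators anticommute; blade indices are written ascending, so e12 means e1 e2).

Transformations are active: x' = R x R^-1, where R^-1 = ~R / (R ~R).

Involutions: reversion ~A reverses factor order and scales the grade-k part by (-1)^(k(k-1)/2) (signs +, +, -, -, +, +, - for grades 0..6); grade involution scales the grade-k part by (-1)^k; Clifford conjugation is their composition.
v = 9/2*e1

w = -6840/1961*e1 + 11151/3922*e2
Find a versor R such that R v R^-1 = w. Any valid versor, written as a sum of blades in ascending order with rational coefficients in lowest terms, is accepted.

Reasoning: v^2 = w^2 = -81/4 since conjugation preserves the quadratic form; R = v + w = 3969/3922*e1 + 11151/3922*e2 is then valid when invertible, keeping its own part and reversing (v - w)/2.
Answer: 3969/3922*e1 + 11151/3922*e2


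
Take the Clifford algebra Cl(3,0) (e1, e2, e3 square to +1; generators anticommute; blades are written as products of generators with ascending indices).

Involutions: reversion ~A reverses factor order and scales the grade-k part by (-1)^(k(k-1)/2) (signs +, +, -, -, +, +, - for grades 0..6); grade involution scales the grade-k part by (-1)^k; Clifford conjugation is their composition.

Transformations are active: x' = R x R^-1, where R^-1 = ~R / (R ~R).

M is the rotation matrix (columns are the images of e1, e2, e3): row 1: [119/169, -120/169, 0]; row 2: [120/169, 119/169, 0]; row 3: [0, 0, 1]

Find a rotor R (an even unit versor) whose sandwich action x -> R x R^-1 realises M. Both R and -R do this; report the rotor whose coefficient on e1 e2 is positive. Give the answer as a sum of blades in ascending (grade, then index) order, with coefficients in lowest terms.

Method: write R = a + b12*e1 e2 + b13*e1 e3 + b23*e2 e3 with a^2 + b12^2 + b13^2 + b23^2 = 1 (so R^-1 = ~R). Expanding the columns R e_j ~R gives tr M = 4a^2 - 1 and, from the antisymmetric part, M21 - M12 = -4a*b12, M13 - M31 = 4a*b13, M32 - M23 = -4a*b23.
Here tr M = 407/169, so a^2 = (1 + tr M)/4 = 144/169 and a = ±12/13. Taking a = 12/13: M21 - M12 = 240/169, M13 - M31 = 0, M32 - M23 = 0, giving b12 = -5/13, b13 = 0, b23 = 0, i.e. R = 12/13 - 5/13*e1 e2.
Its e1 e2 coefficient is negative, so report the other preimage -R.
Answer: -12/13 + 5/13*e1 e2. Uniqueness: Spin(3) -> SO(3) maps R and -R to the same rotation of trace 407/169; fixing the sign of the e1 e2 coefficient removes the ambiguity.


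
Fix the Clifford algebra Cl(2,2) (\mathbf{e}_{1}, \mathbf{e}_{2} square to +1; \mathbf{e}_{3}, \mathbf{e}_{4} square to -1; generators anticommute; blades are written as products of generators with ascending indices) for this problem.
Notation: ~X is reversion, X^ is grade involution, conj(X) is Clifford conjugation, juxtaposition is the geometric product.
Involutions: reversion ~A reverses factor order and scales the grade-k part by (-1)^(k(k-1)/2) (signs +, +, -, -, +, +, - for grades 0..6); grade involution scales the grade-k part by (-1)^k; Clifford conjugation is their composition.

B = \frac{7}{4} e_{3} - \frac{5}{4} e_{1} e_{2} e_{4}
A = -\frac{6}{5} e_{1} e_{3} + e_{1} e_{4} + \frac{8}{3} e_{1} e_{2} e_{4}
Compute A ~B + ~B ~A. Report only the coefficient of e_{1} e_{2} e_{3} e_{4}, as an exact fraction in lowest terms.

first term: \frac{10}{3} + \frac{21}{10} e_{1} - \frac{5}{4} e_{2} - \frac{7}{4} e_{1} e_{3} e_{4} - \frac{3}{2} e_{2} e_{3} e_{4} - \frac{14}{3} e_{1} e_{2} e_{3} e_{4}
second term: -\frac{10}{3} + \frac{21}{10} e_{1} + \frac{5}{4} e_{2} + \frac{7}{4} e_{1} e_{3} e_{4} - \frac{3}{2} e_{2} e_{3} e_{4} - \frac{14}{3} e_{1} e_{2} e_{3} e_{4}
Answer: -\frac{28}{3}


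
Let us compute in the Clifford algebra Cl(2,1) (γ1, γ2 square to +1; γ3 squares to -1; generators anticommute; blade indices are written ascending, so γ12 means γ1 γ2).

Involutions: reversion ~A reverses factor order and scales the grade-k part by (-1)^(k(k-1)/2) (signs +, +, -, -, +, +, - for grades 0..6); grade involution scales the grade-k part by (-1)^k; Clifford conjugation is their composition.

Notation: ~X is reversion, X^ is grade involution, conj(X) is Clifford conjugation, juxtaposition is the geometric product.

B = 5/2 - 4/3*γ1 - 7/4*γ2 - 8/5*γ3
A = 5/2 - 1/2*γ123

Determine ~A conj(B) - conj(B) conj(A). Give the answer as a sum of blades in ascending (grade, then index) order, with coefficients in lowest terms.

first term: 25/4 + 10/3*γ1 + 35/8*γ2 + 4*γ3 - 4/5*γ12 - 7/8*γ13 + 2/3*γ23 + 5/4*γ123
second term: 25/4 + 10/3*γ1 + 35/8*γ2 + 4*γ3 + 4/5*γ12 + 7/8*γ13 - 2/3*γ23 - 5/4*γ123
Answer: -8/5*γ12 - 7/4*γ13 + 4/3*γ23 + 5/2*γ123


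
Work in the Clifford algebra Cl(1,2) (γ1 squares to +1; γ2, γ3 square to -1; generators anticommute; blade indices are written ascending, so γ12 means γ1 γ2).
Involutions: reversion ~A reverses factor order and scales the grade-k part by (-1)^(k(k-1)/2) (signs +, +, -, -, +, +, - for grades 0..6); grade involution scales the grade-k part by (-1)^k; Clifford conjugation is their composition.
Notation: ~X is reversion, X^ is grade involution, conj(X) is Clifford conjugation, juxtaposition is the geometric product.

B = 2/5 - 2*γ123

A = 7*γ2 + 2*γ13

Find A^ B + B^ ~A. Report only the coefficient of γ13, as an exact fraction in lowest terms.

first term: 6/5*γ2 + 74/5*γ13
second term: 34/5*γ2 + 66/5*γ13
Answer: 28


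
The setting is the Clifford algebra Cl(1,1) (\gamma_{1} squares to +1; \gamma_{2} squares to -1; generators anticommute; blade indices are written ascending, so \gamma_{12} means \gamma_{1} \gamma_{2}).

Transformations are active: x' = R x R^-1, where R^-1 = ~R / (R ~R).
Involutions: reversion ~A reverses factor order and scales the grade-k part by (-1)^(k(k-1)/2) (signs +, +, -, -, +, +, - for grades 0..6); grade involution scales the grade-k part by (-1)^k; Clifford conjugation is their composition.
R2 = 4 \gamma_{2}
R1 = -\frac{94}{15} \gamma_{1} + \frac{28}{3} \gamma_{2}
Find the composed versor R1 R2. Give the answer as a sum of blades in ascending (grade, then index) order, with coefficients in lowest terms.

Distribute over the terms of R2 (each basis-blade product reordered to ascending indices, repeated generators contracted through their squares):
R1 (4 \gamma_{2}) = -\frac{112}{3} - \frac{376}{15} \gamma_{12}
Answer: -\frac{112}{3} - \frac{376}{15} \gamma_{12}


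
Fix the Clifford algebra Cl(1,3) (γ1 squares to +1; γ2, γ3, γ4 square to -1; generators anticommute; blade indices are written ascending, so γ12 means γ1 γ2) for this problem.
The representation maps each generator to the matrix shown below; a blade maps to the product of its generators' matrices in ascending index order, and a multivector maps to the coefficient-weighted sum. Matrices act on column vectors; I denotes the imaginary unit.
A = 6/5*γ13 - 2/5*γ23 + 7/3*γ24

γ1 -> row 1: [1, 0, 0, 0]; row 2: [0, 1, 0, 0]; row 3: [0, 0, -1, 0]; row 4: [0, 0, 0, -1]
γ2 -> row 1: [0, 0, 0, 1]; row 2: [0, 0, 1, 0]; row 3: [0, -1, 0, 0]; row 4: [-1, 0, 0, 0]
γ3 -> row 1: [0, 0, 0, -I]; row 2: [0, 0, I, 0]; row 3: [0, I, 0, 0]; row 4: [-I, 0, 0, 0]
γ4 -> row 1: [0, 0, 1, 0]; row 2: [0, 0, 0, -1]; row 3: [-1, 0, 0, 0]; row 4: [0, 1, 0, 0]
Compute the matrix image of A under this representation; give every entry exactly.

Bivector images (products of the table entries): rho(γ13) = rho(γ1)rho(γ3) = row 1: [0, 0, 0, -I]; row 2: [0, 0, I, 0]; row 3: [0, -I, 0, 0]; row 4: [I, 0, 0, 0]; rho(γ23) = rho(γ2)rho(γ3) = row 1: [-I, 0, 0, 0]; row 2: [0, I, 0, 0]; row 3: [0, 0, -I, 0]; row 4: [0, 0, 0, I]; rho(γ24) = rho(γ2)rho(γ4) = row 1: [0, 1, 0, 0]; row 2: [-1, 0, 0, 0]; row 3: [0, 0, 0, 1]; row 4: [0, 0, -1, 0].
M = (6/5)*rho(γ13) + (-2/5)*rho(γ23) + (7/3)*rho(γ24), summed entrywise:
Answer: row 1: [2*I/5, 7/3, 0, -6*I/5]; row 2: [-7/3, -2*I/5, 6*I/5, 0]; row 3: [0, -6*I/5, 2*I/5, 7/3]; row 4: [6*I/5, 0, -7/3, -2*I/5]


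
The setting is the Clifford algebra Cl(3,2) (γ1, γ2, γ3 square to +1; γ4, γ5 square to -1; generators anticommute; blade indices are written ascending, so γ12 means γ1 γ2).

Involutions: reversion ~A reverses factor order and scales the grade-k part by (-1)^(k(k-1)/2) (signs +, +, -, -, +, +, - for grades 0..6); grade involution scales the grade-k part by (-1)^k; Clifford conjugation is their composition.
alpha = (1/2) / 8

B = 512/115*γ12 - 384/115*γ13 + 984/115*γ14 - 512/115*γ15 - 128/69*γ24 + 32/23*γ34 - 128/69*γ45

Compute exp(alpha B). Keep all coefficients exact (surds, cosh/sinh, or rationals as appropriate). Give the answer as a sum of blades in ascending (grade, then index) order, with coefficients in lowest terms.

B^2 term by term: the squares give (512/115)^2*(γ12)^2 + (-384/115)^2*(γ13)^2 + (984/115)^2*(γ14)^2 + (-512/115)^2*(γ15)^2 + (-128/69)^2*(γ24)^2 + (32/23)^2*(γ34)^2 + (-128/69)^2*(γ45)^2 = 262144/13225*(-1) + 147456/13225*(-1) + 968256/13225*(+1) + 262144/13225*(+1) + 16384/4761*(+1) + 1024/529*(+1) + 16384/4761*(-1) = 64 (each basis 2-blade squares to minus the product of its generators' squares); cross terms between blades sharing an index anticommute and cancel; the commuting (index-disjoint) pairs give grade-4 terms 2*c*c'*(blade product), which cancel blade by blade — γ1234: 32768/2645 - 32768/2645 = 0; γ1245: -131072/7935 + 131072/7935 = 0; γ1345: 32768/2645 - 32768/2645 = 0 — confirming B is simple. So B^2 = 64.
B^2 = 64 — a positive square means the series sums to a boost: l = 8, alpha*l = 1/2, so exp(alpha B) = cosh(1/2) + (sinh(1/2)/8)*B = cosh(1/2) + (sinh(1/2)/8)*B.
Answer: cosh(1/2) + 64*sinh(1/2)/115*γ12 - 48*sinh(1/2)/115*γ13 + 123*sinh(1/2)/115*γ14 - 64*sinh(1/2)/115*γ15 - 16*sinh(1/2)/69*γ24 + 4*sinh(1/2)/23*γ34 - 16*sinh(1/2)/69*γ45


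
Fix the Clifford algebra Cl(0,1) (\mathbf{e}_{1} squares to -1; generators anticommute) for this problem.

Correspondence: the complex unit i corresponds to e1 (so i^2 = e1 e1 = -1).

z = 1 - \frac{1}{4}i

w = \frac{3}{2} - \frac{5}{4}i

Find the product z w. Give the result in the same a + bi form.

In blades: z = 1 - \frac{1}{4} e_{1}, w = \frac{3}{2} - \frac{5}{4} e_{1}.
Distribute z over w term by term (generator squares from the signature, products reordered to ascending indices): (1)*w = \frac{3}{2} - \frac{5}{4} e_{1}; (-\frac{1}{4} e_{1})*w = -\frac{5}{16} - \frac{3}{8} e_{1}.
Sum: \frac{19}{16} - \frac{13}{8} e_{1}; translating back through the correspondence:
Answer: \frac{19}{16} - \frac{13}{8}i


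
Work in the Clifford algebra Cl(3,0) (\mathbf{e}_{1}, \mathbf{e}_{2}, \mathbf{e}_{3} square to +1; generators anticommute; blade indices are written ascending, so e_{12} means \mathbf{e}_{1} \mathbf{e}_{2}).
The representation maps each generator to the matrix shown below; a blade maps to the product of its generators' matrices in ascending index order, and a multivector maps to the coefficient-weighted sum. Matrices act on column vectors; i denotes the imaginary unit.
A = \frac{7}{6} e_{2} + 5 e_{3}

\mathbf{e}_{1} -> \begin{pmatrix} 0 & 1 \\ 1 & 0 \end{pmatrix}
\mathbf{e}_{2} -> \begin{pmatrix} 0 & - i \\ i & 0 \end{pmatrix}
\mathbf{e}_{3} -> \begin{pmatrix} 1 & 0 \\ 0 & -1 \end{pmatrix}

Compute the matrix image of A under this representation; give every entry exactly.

M = (\frac{7}{6})*rho(e_{2}) + (5)*rho(e_{3}), summed entrywise:
Answer: \begin{pmatrix} 5 & - \frac{7 i}{6} \\ \frac{7 i}{6} & -5 \end{pmatrix}


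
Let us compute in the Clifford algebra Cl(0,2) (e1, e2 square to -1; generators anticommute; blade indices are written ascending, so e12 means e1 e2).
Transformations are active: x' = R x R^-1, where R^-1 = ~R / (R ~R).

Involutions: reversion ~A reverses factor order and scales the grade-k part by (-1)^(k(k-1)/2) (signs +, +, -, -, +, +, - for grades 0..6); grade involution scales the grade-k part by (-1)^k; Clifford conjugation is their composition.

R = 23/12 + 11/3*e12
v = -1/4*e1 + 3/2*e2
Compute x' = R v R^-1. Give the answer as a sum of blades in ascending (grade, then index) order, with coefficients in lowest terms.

~R = 23/12 - 11/3*e12, and R ~R = 2465/144, so R^-1 = ~R / (2465/144).
R v = -287/48*e1 + 47/24*e2
Answer: -10737/9860*e1 - 5233/4930*e2


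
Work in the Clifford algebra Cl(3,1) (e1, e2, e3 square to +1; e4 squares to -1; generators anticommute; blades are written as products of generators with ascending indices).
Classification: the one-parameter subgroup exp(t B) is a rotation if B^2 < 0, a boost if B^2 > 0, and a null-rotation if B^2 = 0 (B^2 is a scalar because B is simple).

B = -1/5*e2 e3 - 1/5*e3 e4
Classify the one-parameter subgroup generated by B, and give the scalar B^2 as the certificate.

B^2 term by term: the squares give (-1/5)^2*(e2 e3)^2 + (-1/5)^2*(e3 e4)^2 = 1/25*(-1) + 1/25*(+1) = 0 (each basis 2-blade squares to minus the product of its generators' squares); cross terms between blades sharing an index anticommute and cancel. So B^2 = 0.
Answer: null-rotation, certificate B^2 = 0. Why this suffices: the scalar 0 survives any versor conjugation, so its sign alone determines the class however B is presented.


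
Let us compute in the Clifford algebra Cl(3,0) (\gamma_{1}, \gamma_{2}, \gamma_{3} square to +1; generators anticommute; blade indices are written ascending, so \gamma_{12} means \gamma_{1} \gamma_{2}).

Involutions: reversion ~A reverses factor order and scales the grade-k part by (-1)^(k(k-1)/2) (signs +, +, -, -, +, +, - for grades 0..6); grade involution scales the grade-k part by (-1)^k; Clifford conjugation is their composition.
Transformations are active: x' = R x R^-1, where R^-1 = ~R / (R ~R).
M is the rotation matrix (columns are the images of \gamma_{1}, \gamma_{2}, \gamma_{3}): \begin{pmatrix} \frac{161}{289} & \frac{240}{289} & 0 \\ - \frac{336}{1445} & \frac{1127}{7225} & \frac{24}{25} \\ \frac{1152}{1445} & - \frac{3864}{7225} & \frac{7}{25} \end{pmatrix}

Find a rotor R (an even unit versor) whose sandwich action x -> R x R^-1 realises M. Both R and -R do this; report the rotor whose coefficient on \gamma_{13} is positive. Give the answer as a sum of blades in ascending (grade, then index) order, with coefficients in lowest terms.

Method: write R = a + b12*\gamma_{12} + b13*\gamma_{13} + b23*\gamma_{23} with a^2 + b12^2 + b13^2 + b23^2 = 1 (so R^-1 = ~R). Expanding the columns R e_j ~R gives tr M = 4a^2 - 1 and, from the antisymmetric part, M21 - M12 = -4a*b12, M13 - M31 = 4a*b13, M32 - M23 = -4a*b23.
Here tr M = \frac{287}{289}, so a^2 = (1 + tr M)/4 = \frac{144}{289} and a = ±\frac{12}{17}. Taking a = \frac{12}{17}: M21 - M12 = -\frac{1536}{1445}, M13 - M31 = -\frac{1152}{1445}, M32 - M23 = -\frac{432}{289}, giving b12 = \frac{32}{85}, b13 = -\frac{24}{85}, b23 = \frac{9}{17}, i.e. R = \frac{12}{17} + \frac{32}{85} \gamma_{12} - \frac{24}{85} \gamma_{13} + \frac{9}{17} \gamma_{23}.
Its \gamma_{13} coefficient is negative, so report the other preimage -R.
Answer: -\frac{12}{17} - \frac{32}{85} \gamma_{12} + \frac{24}{85} \gamma_{13} - \frac{9}{17} \gamma_{23}. Note: both R and -R realise this M (trace \frac{287}{289}); the covering map identifies them, and the \gamma_{13}-coefficient sign is the tie-breaker.


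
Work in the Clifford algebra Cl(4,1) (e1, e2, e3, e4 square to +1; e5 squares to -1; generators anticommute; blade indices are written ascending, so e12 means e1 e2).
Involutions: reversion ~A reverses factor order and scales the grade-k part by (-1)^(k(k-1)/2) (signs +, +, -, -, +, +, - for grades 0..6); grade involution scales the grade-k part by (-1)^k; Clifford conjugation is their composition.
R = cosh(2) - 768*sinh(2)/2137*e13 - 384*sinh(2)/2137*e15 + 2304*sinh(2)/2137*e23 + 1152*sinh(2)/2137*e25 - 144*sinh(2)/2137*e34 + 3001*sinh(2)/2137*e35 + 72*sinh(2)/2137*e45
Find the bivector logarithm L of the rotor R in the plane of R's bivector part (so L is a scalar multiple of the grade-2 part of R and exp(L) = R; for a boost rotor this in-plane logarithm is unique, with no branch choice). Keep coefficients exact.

The scalar part of R is cosh(2), which determines |rapidity| via cosh; the sign lives in the bivector part, and pairing them (bivector part over sinh of the rapidity = the plane) gives the unique in-plane L = rapidity * plane.
Concretely: cosh(rapidity) = cosh(2) gives rapidity = ±2, and since rapidity/sinh(rapidity) is even the sign is immaterial: L = (rapidity/sinh(rapidity)) * <R>_2 = (2/sinh(2)) * <R>_2.
Answer: -1536/2137*e13 - 768/2137*e15 + 4608/2137*e23 + 2304/2137*e25 - 288/2137*e34 + 6002/2137*e35 + 144/2137*e45


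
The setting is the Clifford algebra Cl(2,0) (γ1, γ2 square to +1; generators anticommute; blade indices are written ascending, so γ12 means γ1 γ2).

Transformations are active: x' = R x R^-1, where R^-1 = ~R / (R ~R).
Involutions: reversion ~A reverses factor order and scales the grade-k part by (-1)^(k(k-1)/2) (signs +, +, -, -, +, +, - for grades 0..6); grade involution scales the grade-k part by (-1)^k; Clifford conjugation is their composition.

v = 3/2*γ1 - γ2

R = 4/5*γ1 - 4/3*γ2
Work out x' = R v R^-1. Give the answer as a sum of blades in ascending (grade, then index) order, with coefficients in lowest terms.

~R = 4/5*γ1 - 4/3*γ2, and R ~R = 544/225, so R^-1 = ~R / (544/225).
R v = 38/15 + 6/5*γ12
Answer: 3/17*γ1 - 61/34*γ2


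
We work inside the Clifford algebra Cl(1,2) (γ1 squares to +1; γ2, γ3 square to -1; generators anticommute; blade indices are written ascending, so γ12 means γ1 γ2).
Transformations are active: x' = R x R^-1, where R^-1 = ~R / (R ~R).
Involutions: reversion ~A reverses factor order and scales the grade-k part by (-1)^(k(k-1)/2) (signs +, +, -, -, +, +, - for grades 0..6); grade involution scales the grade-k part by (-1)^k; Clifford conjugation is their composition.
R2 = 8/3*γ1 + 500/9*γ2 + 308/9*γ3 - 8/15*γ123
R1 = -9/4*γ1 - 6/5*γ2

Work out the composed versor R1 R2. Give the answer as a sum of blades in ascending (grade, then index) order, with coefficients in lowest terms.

Distribute over the terms of R1 (each basis-blade product reordered to ascending indices, repeated generators contracted through their squares):
(-9/4*γ1) R2 = -6 - 125*γ12 - 77*γ13 + 6/5*γ23
(-6/5*γ2) R2 = 200/3 + 16/5*γ12 + 16/25*γ13 - 616/15*γ23
Summing the partial products and collecting blades:
Answer: 182/3 - 609/5*γ12 - 1909/25*γ13 - 598/15*γ23


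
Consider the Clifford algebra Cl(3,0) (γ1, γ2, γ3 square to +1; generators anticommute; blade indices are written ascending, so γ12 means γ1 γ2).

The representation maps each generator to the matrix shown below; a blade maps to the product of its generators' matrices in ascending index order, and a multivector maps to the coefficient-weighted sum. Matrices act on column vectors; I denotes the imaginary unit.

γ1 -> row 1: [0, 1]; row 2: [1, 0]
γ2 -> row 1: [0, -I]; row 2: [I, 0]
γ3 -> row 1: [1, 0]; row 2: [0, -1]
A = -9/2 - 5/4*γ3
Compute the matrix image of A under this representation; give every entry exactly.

M = (-9/2)*1 + (-5/4)*rho(γ3), summed entrywise (1 is the identity matrix):
Answer: row 1: [-23/4, 0]; row 2: [0, -13/4]


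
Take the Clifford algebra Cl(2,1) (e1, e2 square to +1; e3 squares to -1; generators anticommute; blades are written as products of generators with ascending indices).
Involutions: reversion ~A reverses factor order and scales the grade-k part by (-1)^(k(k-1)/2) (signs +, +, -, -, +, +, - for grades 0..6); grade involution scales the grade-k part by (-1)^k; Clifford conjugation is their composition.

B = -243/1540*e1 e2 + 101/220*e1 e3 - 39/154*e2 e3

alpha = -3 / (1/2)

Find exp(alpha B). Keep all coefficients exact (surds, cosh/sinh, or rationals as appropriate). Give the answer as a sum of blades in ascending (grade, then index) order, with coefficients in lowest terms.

B^2 term by term: the squares give (-243/1540)^2*(e1 e2)^2 + (101/220)^2*(e1 e3)^2 + (-39/154)^2*(e2 e3)^2 = 59049/2371600*(-1) + 10201/48400*(+1) + 1521/23716*(+1) = 1/4 (each basis 2-blade squares to minus the product of its generators' squares); cross terms between blades sharing an index anticommute and cancel. So B^2 = 1/4.
B^2 = 1/4 — a positive square means the series sums to a boost: l = 1/2, alpha*l = -3, so exp(alpha B) = cosh(-3) + (sinh(-3)/(1/2))*B = cosh(3) + (-2*sinh(3))*B.
Answer: cosh(3) + 243*sinh(3)/770*e1 e2 - 101*sinh(3)/110*e1 e3 + 39*sinh(3)/77*e2 e3
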